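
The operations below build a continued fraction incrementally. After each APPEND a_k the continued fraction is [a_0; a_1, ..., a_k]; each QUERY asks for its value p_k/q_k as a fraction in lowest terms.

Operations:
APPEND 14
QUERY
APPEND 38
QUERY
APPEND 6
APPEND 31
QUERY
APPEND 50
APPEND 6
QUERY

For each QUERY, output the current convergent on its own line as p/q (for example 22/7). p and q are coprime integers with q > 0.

14/1
533/38
100105/7137
30150877/2149611

APPEND 14: p_0 = 14·1 + 0 = 14, q_0 = 14·0 + 1 = 1 → 14/1
APPEND 38: p_1 = 38·14 + 1 = 533, q_1 = 38·1 + 0 = 38 → 533/38
APPEND 6: p_2 = 6·533 + 14 = 3212, q_2 = 6·38 + 1 = 229 → 3212/229
APPEND 31: p_3 = 31·3212 + 533 = 100105, q_3 = 31·229 + 38 = 7137 → 100105/7137
APPEND 50: p_4 = 50·100105 + 3212 = 5008462, q_4 = 50·7137 + 229 = 357079 → 5008462/357079
APPEND 6: p_5 = 6·5008462 + 100105 = 30150877, q_5 = 6·357079 + 7137 = 2149611 → 30150877/2149611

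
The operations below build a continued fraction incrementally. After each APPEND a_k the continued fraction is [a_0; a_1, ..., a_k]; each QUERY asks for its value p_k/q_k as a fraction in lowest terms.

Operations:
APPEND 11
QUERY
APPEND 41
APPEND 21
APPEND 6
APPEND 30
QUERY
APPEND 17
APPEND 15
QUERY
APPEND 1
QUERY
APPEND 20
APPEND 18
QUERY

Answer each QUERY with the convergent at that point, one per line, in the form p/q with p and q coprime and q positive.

11/1
1733603/157252
444664418/40334707
474193139/43013204
179187682703/16253791370

APPEND 11: p_0 = 11·1 + 0 = 11, q_0 = 11·0 + 1 = 1 → 11/1
APPEND 41: p_1 = 41·11 + 1 = 452, q_1 = 41·1 + 0 = 41 → 452/41
APPEND 21: p_2 = 21·452 + 11 = 9503, q_2 = 21·41 + 1 = 862 → 9503/862
APPEND 6: p_3 = 6·9503 + 452 = 57470, q_3 = 6·862 + 41 = 5213 → 57470/5213
APPEND 30: p_4 = 30·57470 + 9503 = 1733603, q_4 = 30·5213 + 862 = 157252 → 1733603/157252
APPEND 17: p_5 = 17·1733603 + 57470 = 29528721, q_5 = 17·157252 + 5213 = 2678497 → 29528721/2678497
APPEND 15: p_6 = 15·29528721 + 1733603 = 444664418, q_6 = 15·2678497 + 157252 = 40334707 → 444664418/40334707
APPEND 1: p_7 = 1·444664418 + 29528721 = 474193139, q_7 = 1·40334707 + 2678497 = 43013204 → 474193139/43013204
APPEND 20: p_8 = 20·474193139 + 444664418 = 9928527198, q_8 = 20·43013204 + 40334707 = 900598787 → 9928527198/900598787
APPEND 18: p_9 = 18·9928527198 + 474193139 = 179187682703, q_9 = 18·900598787 + 43013204 = 16253791370 → 179187682703/16253791370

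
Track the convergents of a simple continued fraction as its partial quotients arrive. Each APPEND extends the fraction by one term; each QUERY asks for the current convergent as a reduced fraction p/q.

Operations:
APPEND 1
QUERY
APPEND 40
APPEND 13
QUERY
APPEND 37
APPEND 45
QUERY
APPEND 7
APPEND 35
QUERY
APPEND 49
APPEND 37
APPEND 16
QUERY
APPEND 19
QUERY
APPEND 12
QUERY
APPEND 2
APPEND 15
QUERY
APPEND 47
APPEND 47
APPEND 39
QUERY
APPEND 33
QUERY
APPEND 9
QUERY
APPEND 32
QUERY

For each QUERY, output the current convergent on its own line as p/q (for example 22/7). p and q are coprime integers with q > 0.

APPEND 1: p_0 = 1·1 + 0 = 1, q_0 = 1·0 + 1 = 1 → 1/1
APPEND 40: p_1 = 40·1 + 1 = 41, q_1 = 40·1 + 0 = 40 → 41/40
APPEND 13: p_2 = 13·41 + 1 = 534, q_2 = 13·40 + 1 = 521 → 534/521
APPEND 37: p_3 = 37·534 + 41 = 19799, q_3 = 37·521 + 40 = 19317 → 19799/19317
APPEND 45: p_4 = 45·19799 + 534 = 891489, q_4 = 45·19317 + 521 = 869786 → 891489/869786
APPEND 7: p_5 = 7·891489 + 19799 = 6260222, q_5 = 7·869786 + 19317 = 6107819 → 6260222/6107819
APPEND 35: p_6 = 35·6260222 + 891489 = 219999259, q_6 = 35·6107819 + 869786 = 214643451 → 219999259/214643451
APPEND 49: p_7 = 49·219999259 + 6260222 = 10786223913, q_7 = 49·214643451 + 6107819 = 10523636918 → 10786223913/10523636918
APPEND 37: p_8 = 37·10786223913 + 219999259 = 399310284040, q_8 = 37·10523636918 + 214643451 = 389589209417 → 399310284040/389589209417
APPEND 16: p_9 = 16·399310284040 + 10786223913 = 6399750768553, q_9 = 16·389589209417 + 10523636918 = 6243950987590 → 6399750768553/6243950987590
APPEND 19: p_10 = 19·6399750768553 + 399310284040 = 121994574886547, q_10 = 19·6243950987590 + 389589209417 = 119024657973627 → 121994574886547/119024657973627
APPEND 12: p_11 = 12·121994574886547 + 6399750768553 = 1470334649407117, q_11 = 12·119024657973627 + 6243950987590 = 1434539846671114 → 1470334649407117/1434539846671114
APPEND 2: p_12 = 2·1470334649407117 + 121994574886547 = 3062663873700781, q_12 = 2·1434539846671114 + 119024657973627 = 2988104351315855 → 3062663873700781/2988104351315855
APPEND 15: p_13 = 15·3062663873700781 + 1470334649407117 = 47410292754918832, q_13 = 15·2988104351315855 + 1434539846671114 = 46256105116408939 → 47410292754918832/46256105116408939
APPEND 47: p_14 = 47·47410292754918832 + 3062663873700781 = 2231346423354885885, q_14 = 47·46256105116408939 + 2988104351315855 = 2177025044822535988 → 2231346423354885885/2177025044822535988
APPEND 47: p_15 = 47·2231346423354885885 + 47410292754918832 = 104920692190434555427, q_15 = 47·2177025044822535988 + 46256105116408939 = 102366433211775600375 → 104920692190434555427/102366433211775600375
APPEND 39: p_16 = 39·104920692190434555427 + 2231346423354885885 = 4094138341850302547538, q_16 = 39·102366433211775600375 + 2177025044822535988 = 3994467920304070950613 → 4094138341850302547538/3994467920304070950613
APPEND 33: p_17 = 33·4094138341850302547538 + 104920692190434555427 = 135211485973250418624181, q_17 = 33·3994467920304070950613 + 102366433211775600375 = 131919807803246116970604 → 135211485973250418624181/131919807803246116970604
APPEND 9: p_18 = 9·135211485973250418624181 + 4094138341850302547538 = 1220997512101104070165167, q_18 = 9·131919807803246116970604 + 3994467920304070950613 = 1191272738149519123686049 → 1220997512101104070165167/1191272738149519123686049
APPEND 32: p_19 = 32·1220997512101104070165167 + 135211485973250418624181 = 39207131873208580663909525, q_19 = 32·1191272738149519123686049 + 131919807803246116970604 = 38252647428587858074924172 → 39207131873208580663909525/38252647428587858074924172

1/1
534/521
891489/869786
219999259/214643451
6399750768553/6243950987590
121994574886547/119024657973627
1470334649407117/1434539846671114
47410292754918832/46256105116408939
4094138341850302547538/3994467920304070950613
135211485973250418624181/131919807803246116970604
1220997512101104070165167/1191272738149519123686049
39207131873208580663909525/38252647428587858074924172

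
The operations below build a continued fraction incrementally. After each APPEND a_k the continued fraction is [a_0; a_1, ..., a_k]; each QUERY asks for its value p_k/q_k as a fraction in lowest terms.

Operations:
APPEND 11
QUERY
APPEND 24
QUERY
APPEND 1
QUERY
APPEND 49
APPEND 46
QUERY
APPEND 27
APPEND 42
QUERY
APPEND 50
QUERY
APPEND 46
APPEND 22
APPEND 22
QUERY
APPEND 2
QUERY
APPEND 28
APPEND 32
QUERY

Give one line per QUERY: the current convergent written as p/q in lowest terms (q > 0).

APPEND 11: p_0 = 11·1 + 0 = 11, q_0 = 11·0 + 1 = 1 → 11/1
APPEND 24: p_1 = 24·11 + 1 = 265, q_1 = 24·1 + 0 = 24 → 265/24
APPEND 1: p_2 = 1·265 + 11 = 276, q_2 = 1·24 + 1 = 25 → 276/25
APPEND 49: p_3 = 49·276 + 265 = 13789, q_3 = 49·25 + 24 = 1249 → 13789/1249
APPEND 46: p_4 = 46·13789 + 276 = 634570, q_4 = 46·1249 + 25 = 57479 → 634570/57479
APPEND 27: p_5 = 27·634570 + 13789 = 17147179, q_5 = 27·57479 + 1249 = 1553182 → 17147179/1553182
APPEND 42: p_6 = 42·17147179 + 634570 = 720816088, q_6 = 42·1553182 + 57479 = 65291123 → 720816088/65291123
APPEND 50: p_7 = 50·720816088 + 17147179 = 36057951579, q_7 = 50·65291123 + 1553182 = 3266109332 → 36057951579/3266109332
APPEND 46: p_8 = 46·36057951579 + 720816088 = 1659386588722, q_8 = 46·3266109332 + 65291123 = 150306320395 → 1659386588722/150306320395
APPEND 22: p_9 = 22·1659386588722 + 36057951579 = 36542562903463, q_9 = 22·150306320395 + 3266109332 = 3310005158022 → 36542562903463/3310005158022
APPEND 22: p_10 = 22·36542562903463 + 1659386588722 = 805595770464908, q_10 = 22·3310005158022 + 150306320395 = 72970419796879 → 805595770464908/72970419796879
APPEND 2: p_11 = 2·805595770464908 + 36542562903463 = 1647734103833279, q_11 = 2·72970419796879 + 3310005158022 = 149250844751780 → 1647734103833279/149250844751780
APPEND 28: p_12 = 28·1647734103833279 + 805595770464908 = 46942150677796720, q_12 = 28·149250844751780 + 72970419796879 = 4251994072846719 → 46942150677796720/4251994072846719
APPEND 32: p_13 = 32·46942150677796720 + 1647734103833279 = 1503796555793328319, q_13 = 32·4251994072846719 + 149250844751780 = 136213061175846788 → 1503796555793328319/136213061175846788

11/1
265/24
276/25
634570/57479
720816088/65291123
36057951579/3266109332
805595770464908/72970419796879
1647734103833279/149250844751780
1503796555793328319/136213061175846788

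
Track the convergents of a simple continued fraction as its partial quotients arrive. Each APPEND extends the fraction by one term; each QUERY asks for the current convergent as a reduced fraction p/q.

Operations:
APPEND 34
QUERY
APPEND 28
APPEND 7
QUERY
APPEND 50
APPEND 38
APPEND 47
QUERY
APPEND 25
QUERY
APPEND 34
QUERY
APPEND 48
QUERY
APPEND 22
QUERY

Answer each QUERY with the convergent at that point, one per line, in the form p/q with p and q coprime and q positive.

34/1
6705/197
601109896/17661245
15040529819/441906686
511979123742/15042488569
24590038469435/722481357998
541492825451312/15909632364525

APPEND 34: p_0 = 34·1 + 0 = 34, q_0 = 34·0 + 1 = 1 → 34/1
APPEND 28: p_1 = 28·34 + 1 = 953, q_1 = 28·1 + 0 = 28 → 953/28
APPEND 7: p_2 = 7·953 + 34 = 6705, q_2 = 7·28 + 1 = 197 → 6705/197
APPEND 50: p_3 = 50·6705 + 953 = 336203, q_3 = 50·197 + 28 = 9878 → 336203/9878
APPEND 38: p_4 = 38·336203 + 6705 = 12782419, q_4 = 38·9878 + 197 = 375561 → 12782419/375561
APPEND 47: p_5 = 47·12782419 + 336203 = 601109896, q_5 = 47·375561 + 9878 = 17661245 → 601109896/17661245
APPEND 25: p_6 = 25·601109896 + 12782419 = 15040529819, q_6 = 25·17661245 + 375561 = 441906686 → 15040529819/441906686
APPEND 34: p_7 = 34·15040529819 + 601109896 = 511979123742, q_7 = 34·441906686 + 17661245 = 15042488569 → 511979123742/15042488569
APPEND 48: p_8 = 48·511979123742 + 15040529819 = 24590038469435, q_8 = 48·15042488569 + 441906686 = 722481357998 → 24590038469435/722481357998
APPEND 22: p_9 = 22·24590038469435 + 511979123742 = 541492825451312, q_9 = 22·722481357998 + 15042488569 = 15909632364525 → 541492825451312/15909632364525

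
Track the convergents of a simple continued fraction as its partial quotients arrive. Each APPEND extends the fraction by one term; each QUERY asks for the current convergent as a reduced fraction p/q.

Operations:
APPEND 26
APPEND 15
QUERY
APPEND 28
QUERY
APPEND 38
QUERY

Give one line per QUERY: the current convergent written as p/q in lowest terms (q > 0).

391/15
10974/421
417403/16013

APPEND 26: p_0 = 26·1 + 0 = 26, q_0 = 26·0 + 1 = 1 → 26/1
APPEND 15: p_1 = 15·26 + 1 = 391, q_1 = 15·1 + 0 = 15 → 391/15
APPEND 28: p_2 = 28·391 + 26 = 10974, q_2 = 28·15 + 1 = 421 → 10974/421
APPEND 38: p_3 = 38·10974 + 391 = 417403, q_3 = 38·421 + 15 = 16013 → 417403/16013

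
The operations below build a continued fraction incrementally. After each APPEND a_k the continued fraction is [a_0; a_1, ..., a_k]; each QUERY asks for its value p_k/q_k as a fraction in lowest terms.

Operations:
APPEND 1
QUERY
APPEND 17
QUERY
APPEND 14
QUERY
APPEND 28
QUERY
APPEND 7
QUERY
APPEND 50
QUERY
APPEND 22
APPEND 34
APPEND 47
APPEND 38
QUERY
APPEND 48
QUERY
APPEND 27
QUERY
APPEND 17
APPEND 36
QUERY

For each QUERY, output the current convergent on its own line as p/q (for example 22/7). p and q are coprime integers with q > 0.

1/1
18/17
253/239
7102/6709
49967/47202
2505452/2366809
3358587151880/3172734619683
161300517734173/152374708067807
4358472565974551/4117289852450472
2677550501580829991/2529384169042580388

APPEND 1: p_0 = 1·1 + 0 = 1, q_0 = 1·0 + 1 = 1 → 1/1
APPEND 17: p_1 = 17·1 + 1 = 18, q_1 = 17·1 + 0 = 17 → 18/17
APPEND 14: p_2 = 14·18 + 1 = 253, q_2 = 14·17 + 1 = 239 → 253/239
APPEND 28: p_3 = 28·253 + 18 = 7102, q_3 = 28·239 + 17 = 6709 → 7102/6709
APPEND 7: p_4 = 7·7102 + 253 = 49967, q_4 = 7·6709 + 239 = 47202 → 49967/47202
APPEND 50: p_5 = 50·49967 + 7102 = 2505452, q_5 = 50·47202 + 6709 = 2366809 → 2505452/2366809
APPEND 22: p_6 = 22·2505452 + 49967 = 55169911, q_6 = 22·2366809 + 47202 = 52117000 → 55169911/52117000
APPEND 34: p_7 = 34·55169911 + 2505452 = 1878282426, q_7 = 34·52117000 + 2366809 = 1774344809 → 1878282426/1774344809
APPEND 47: p_8 = 47·1878282426 + 55169911 = 88334443933, q_8 = 47·1774344809 + 52117000 = 83446323023 → 88334443933/83446323023
APPEND 38: p_9 = 38·88334443933 + 1878282426 = 3358587151880, q_9 = 38·83446323023 + 1774344809 = 3172734619683 → 3358587151880/3172734619683
APPEND 48: p_10 = 48·3358587151880 + 88334443933 = 161300517734173, q_10 = 48·3172734619683 + 83446323023 = 152374708067807 → 161300517734173/152374708067807
APPEND 27: p_11 = 27·161300517734173 + 3358587151880 = 4358472565974551, q_11 = 27·152374708067807 + 3172734619683 = 4117289852450472 → 4358472565974551/4117289852450472
APPEND 17: p_12 = 17·4358472565974551 + 161300517734173 = 74255334139301540, q_12 = 17·4117289852450472 + 152374708067807 = 70146302199725831 → 74255334139301540/70146302199725831
APPEND 36: p_13 = 36·74255334139301540 + 4358472565974551 = 2677550501580829991, q_13 = 36·70146302199725831 + 4117289852450472 = 2529384169042580388 → 2677550501580829991/2529384169042580388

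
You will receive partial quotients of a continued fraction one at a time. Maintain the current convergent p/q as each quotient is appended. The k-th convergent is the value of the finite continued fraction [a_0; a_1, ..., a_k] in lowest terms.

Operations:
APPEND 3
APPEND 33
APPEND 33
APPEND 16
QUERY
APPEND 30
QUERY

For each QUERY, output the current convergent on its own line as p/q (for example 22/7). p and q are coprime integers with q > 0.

52948/17473
1591743/525280

APPEND 3: p_0 = 3·1 + 0 = 3, q_0 = 3·0 + 1 = 1 → 3/1
APPEND 33: p_1 = 33·3 + 1 = 100, q_1 = 33·1 + 0 = 33 → 100/33
APPEND 33: p_2 = 33·100 + 3 = 3303, q_2 = 33·33 + 1 = 1090 → 3303/1090
APPEND 16: p_3 = 16·3303 + 100 = 52948, q_3 = 16·1090 + 33 = 17473 → 52948/17473
APPEND 30: p_4 = 30·52948 + 3303 = 1591743, q_4 = 30·17473 + 1090 = 525280 → 1591743/525280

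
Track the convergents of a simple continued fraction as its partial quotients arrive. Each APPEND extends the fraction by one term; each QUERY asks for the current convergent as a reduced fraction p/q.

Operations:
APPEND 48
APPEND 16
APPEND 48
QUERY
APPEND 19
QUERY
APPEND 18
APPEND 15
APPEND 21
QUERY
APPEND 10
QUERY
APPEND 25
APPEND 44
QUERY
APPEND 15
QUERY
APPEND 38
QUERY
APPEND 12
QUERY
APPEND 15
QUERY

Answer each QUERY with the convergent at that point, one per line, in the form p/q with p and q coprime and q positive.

36960/769
703009/14627
4025157741/83748547
40442647249/841460922
44704461561753/930133411190
671582014765261/13973121439447
25564821022641671/531908748110176
307449434286465313/6396878098761559
4637306335319621366/96485080229533561

APPEND 48: p_0 = 48·1 + 0 = 48, q_0 = 48·0 + 1 = 1 → 48/1
APPEND 16: p_1 = 16·48 + 1 = 769, q_1 = 16·1 + 0 = 16 → 769/16
APPEND 48: p_2 = 48·769 + 48 = 36960, q_2 = 48·16 + 1 = 769 → 36960/769
APPEND 19: p_3 = 19·36960 + 769 = 703009, q_3 = 19·769 + 16 = 14627 → 703009/14627
APPEND 18: p_4 = 18·703009 + 36960 = 12691122, q_4 = 18·14627 + 769 = 264055 → 12691122/264055
APPEND 15: p_5 = 15·12691122 + 703009 = 191069839, q_5 = 15·264055 + 14627 = 3975452 → 191069839/3975452
APPEND 21: p_6 = 21·191069839 + 12691122 = 4025157741, q_6 = 21·3975452 + 264055 = 83748547 → 4025157741/83748547
APPEND 10: p_7 = 10·4025157741 + 191069839 = 40442647249, q_7 = 10·83748547 + 3975452 = 841460922 → 40442647249/841460922
APPEND 25: p_8 = 25·40442647249 + 4025157741 = 1015091338966, q_8 = 25·841460922 + 83748547 = 21120271597 → 1015091338966/21120271597
APPEND 44: p_9 = 44·1015091338966 + 40442647249 = 44704461561753, q_9 = 44·21120271597 + 841460922 = 930133411190 → 44704461561753/930133411190
APPEND 15: p_10 = 15·44704461561753 + 1015091338966 = 671582014765261, q_10 = 15·930133411190 + 21120271597 = 13973121439447 → 671582014765261/13973121439447
APPEND 38: p_11 = 38·671582014765261 + 44704461561753 = 25564821022641671, q_11 = 38·13973121439447 + 930133411190 = 531908748110176 → 25564821022641671/531908748110176
APPEND 12: p_12 = 12·25564821022641671 + 671582014765261 = 307449434286465313, q_12 = 12·531908748110176 + 13973121439447 = 6396878098761559 → 307449434286465313/6396878098761559
APPEND 15: p_13 = 15·307449434286465313 + 25564821022641671 = 4637306335319621366, q_13 = 15·6396878098761559 + 531908748110176 = 96485080229533561 → 4637306335319621366/96485080229533561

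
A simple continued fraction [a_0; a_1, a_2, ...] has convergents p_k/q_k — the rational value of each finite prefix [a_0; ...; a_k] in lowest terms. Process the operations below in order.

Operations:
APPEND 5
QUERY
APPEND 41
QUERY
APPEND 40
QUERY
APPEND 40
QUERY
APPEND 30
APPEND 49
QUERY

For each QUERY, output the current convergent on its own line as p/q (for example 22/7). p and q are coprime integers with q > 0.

APPEND 5: p_0 = 5·1 + 0 = 5, q_0 = 5·0 + 1 = 1 → 5/1
APPEND 41: p_1 = 41·5 + 1 = 206, q_1 = 41·1 + 0 = 41 → 206/41
APPEND 40: p_2 = 40·206 + 5 = 8245, q_2 = 40·41 + 1 = 1641 → 8245/1641
APPEND 40: p_3 = 40·8245 + 206 = 330006, q_3 = 40·1641 + 41 = 65681 → 330006/65681
APPEND 30: p_4 = 30·330006 + 8245 = 9908425, q_4 = 30·65681 + 1641 = 1972071 → 9908425/1972071
APPEND 49: p_5 = 49·9908425 + 330006 = 485842831, q_5 = 49·1972071 + 65681 = 96697160 → 485842831/96697160

5/1
206/41
8245/1641
330006/65681
485842831/96697160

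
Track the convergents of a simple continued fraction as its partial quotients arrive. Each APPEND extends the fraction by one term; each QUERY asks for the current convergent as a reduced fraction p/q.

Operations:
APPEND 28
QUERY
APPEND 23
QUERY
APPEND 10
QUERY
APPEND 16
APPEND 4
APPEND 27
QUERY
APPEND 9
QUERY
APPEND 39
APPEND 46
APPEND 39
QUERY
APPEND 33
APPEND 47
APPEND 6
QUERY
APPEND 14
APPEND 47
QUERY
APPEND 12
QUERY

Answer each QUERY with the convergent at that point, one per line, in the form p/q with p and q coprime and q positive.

APPEND 28: p_0 = 28·1 + 0 = 28, q_0 = 28·0 + 1 = 1 → 28/1
APPEND 23: p_1 = 23·28 + 1 = 645, q_1 = 23·1 + 0 = 23 → 645/23
APPEND 10: p_2 = 10·645 + 28 = 6478, q_2 = 10·23 + 1 = 231 → 6478/231
APPEND 16: p_3 = 16·6478 + 645 = 104293, q_3 = 16·231 + 23 = 3719 → 104293/3719
APPEND 4: p_4 = 4·104293 + 6478 = 423650, q_4 = 4·3719 + 231 = 15107 → 423650/15107
APPEND 27: p_5 = 27·423650 + 104293 = 11542843, q_5 = 27·15107 + 3719 = 411608 → 11542843/411608
APPEND 9: p_6 = 9·11542843 + 423650 = 104309237, q_6 = 9·411608 + 15107 = 3719579 → 104309237/3719579
APPEND 39: p_7 = 39·104309237 + 11542843 = 4079603086, q_7 = 39·3719579 + 411608 = 145475189 → 4079603086/145475189
APPEND 46: p_8 = 46·4079603086 + 104309237 = 187766051193, q_8 = 46·145475189 + 3719579 = 6695578273 → 187766051193/6695578273
APPEND 39: p_9 = 39·187766051193 + 4079603086 = 7326955599613, q_9 = 39·6695578273 + 145475189 = 261273027836 → 7326955599613/261273027836
APPEND 33: p_10 = 33·7326955599613 + 187766051193 = 241977300838422, q_10 = 33·261273027836 + 6695578273 = 8628705496861 → 241977300838422/8628705496861
APPEND 47: p_11 = 47·241977300838422 + 7326955599613 = 11380260095005447, q_11 = 47·8628705496861 + 261273027836 = 405810431380303 → 11380260095005447/405810431380303
APPEND 6: p_12 = 6·11380260095005447 + 241977300838422 = 68523537870871104, q_12 = 6·405810431380303 + 8628705496861 = 2443491293778679 → 68523537870871104/2443491293778679
APPEND 14: p_13 = 14·68523537870871104 + 11380260095005447 = 970709790287200903, q_13 = 14·2443491293778679 + 405810431380303 = 34614688544281809 → 970709790287200903/34614688544281809
APPEND 47: p_14 = 47·970709790287200903 + 68523537870871104 = 45691883681369313545, q_14 = 47·34614688544281809 + 2443491293778679 = 1629333852875023702 → 45691883681369313545/1629333852875023702
APPEND 12: p_15 = 12·45691883681369313545 + 970709790287200903 = 549273313966718963443, q_15 = 12·1629333852875023702 + 34614688544281809 = 19586620923044566233 → 549273313966718963443/19586620923044566233

28/1
645/23
6478/231
11542843/411608
104309237/3719579
7326955599613/261273027836
68523537870871104/2443491293778679
45691883681369313545/1629333852875023702
549273313966718963443/19586620923044566233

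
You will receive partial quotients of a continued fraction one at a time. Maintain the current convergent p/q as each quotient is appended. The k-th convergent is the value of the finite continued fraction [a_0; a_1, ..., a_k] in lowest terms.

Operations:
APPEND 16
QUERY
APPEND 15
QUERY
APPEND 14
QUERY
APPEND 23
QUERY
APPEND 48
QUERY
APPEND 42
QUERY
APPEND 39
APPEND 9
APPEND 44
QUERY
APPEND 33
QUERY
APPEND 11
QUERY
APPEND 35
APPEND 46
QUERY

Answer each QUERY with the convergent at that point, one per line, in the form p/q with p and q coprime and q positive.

16/1
241/15
3390/211
78211/4868
3757518/233875
157893967/9827618
2453111360255/152686273061
81008287382461/5042108437424
893544272567326/55615879084725
1443226204325555392/89829118193613479

APPEND 16: p_0 = 16·1 + 0 = 16, q_0 = 16·0 + 1 = 1 → 16/1
APPEND 15: p_1 = 15·16 + 1 = 241, q_1 = 15·1 + 0 = 15 → 241/15
APPEND 14: p_2 = 14·241 + 16 = 3390, q_2 = 14·15 + 1 = 211 → 3390/211
APPEND 23: p_3 = 23·3390 + 241 = 78211, q_3 = 23·211 + 15 = 4868 → 78211/4868
APPEND 48: p_4 = 48·78211 + 3390 = 3757518, q_4 = 48·4868 + 211 = 233875 → 3757518/233875
APPEND 42: p_5 = 42·3757518 + 78211 = 157893967, q_5 = 42·233875 + 4868 = 9827618 → 157893967/9827618
APPEND 39: p_6 = 39·157893967 + 3757518 = 6161622231, q_6 = 39·9827618 + 233875 = 383510977 → 6161622231/383510977
APPEND 9: p_7 = 9·6161622231 + 157893967 = 55612494046, q_7 = 9·383510977 + 9827618 = 3461426411 → 55612494046/3461426411
APPEND 44: p_8 = 44·55612494046 + 6161622231 = 2453111360255, q_8 = 44·3461426411 + 383510977 = 152686273061 → 2453111360255/152686273061
APPEND 33: p_9 = 33·2453111360255 + 55612494046 = 81008287382461, q_9 = 33·152686273061 + 3461426411 = 5042108437424 → 81008287382461/5042108437424
APPEND 11: p_10 = 11·81008287382461 + 2453111360255 = 893544272567326, q_10 = 11·5042108437424 + 152686273061 = 55615879084725 → 893544272567326/55615879084725
APPEND 35: p_11 = 35·893544272567326 + 81008287382461 = 31355057827238871, q_11 = 35·55615879084725 + 5042108437424 = 1951597876402799 → 31355057827238871/1951597876402799
APPEND 46: p_12 = 46·31355057827238871 + 893544272567326 = 1443226204325555392, q_12 = 46·1951597876402799 + 55615879084725 = 89829118193613479 → 1443226204325555392/89829118193613479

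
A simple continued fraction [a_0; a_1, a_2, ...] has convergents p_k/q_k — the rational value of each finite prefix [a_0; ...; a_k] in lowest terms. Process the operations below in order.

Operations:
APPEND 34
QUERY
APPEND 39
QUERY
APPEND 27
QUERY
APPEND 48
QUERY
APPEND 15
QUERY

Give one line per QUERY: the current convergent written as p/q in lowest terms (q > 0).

APPEND 34: p_0 = 34·1 + 0 = 34, q_0 = 34·0 + 1 = 1 → 34/1
APPEND 39: p_1 = 39·34 + 1 = 1327, q_1 = 39·1 + 0 = 39 → 1327/39
APPEND 27: p_2 = 27·1327 + 34 = 35863, q_2 = 27·39 + 1 = 1054 → 35863/1054
APPEND 48: p_3 = 48·35863 + 1327 = 1722751, q_3 = 48·1054 + 39 = 50631 → 1722751/50631
APPEND 15: p_4 = 15·1722751 + 35863 = 25877128, q_4 = 15·50631 + 1054 = 760519 → 25877128/760519

34/1
1327/39
35863/1054
1722751/50631
25877128/760519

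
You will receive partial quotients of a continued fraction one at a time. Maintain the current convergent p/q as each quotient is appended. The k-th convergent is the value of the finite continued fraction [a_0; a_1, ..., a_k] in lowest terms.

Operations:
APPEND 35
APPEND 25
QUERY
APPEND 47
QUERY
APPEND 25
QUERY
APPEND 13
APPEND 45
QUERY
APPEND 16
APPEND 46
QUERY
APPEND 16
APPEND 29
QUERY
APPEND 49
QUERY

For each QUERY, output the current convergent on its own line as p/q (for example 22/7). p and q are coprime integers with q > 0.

APPEND 35: p_0 = 35·1 + 0 = 35, q_0 = 35·0 + 1 = 1 → 35/1
APPEND 25: p_1 = 25·35 + 1 = 876, q_1 = 25·1 + 0 = 25 → 876/25
APPEND 47: p_2 = 47·876 + 35 = 41207, q_2 = 47·25 + 1 = 1176 → 41207/1176
APPEND 25: p_3 = 25·41207 + 876 = 1031051, q_3 = 25·1176 + 25 = 29425 → 1031051/29425
APPEND 13: p_4 = 13·1031051 + 41207 = 13444870, q_4 = 13·29425 + 1176 = 383701 → 13444870/383701
APPEND 45: p_5 = 45·13444870 + 1031051 = 606050201, q_5 = 45·383701 + 29425 = 17295970 → 606050201/17295970
APPEND 16: p_6 = 16·606050201 + 13444870 = 9710248086, q_6 = 16·17295970 + 383701 = 277119221 → 9710248086/277119221
APPEND 46: p_7 = 46·9710248086 + 606050201 = 447277462157, q_7 = 46·277119221 + 17295970 = 12764780136 → 447277462157/12764780136
APPEND 16: p_8 = 16·447277462157 + 9710248086 = 7166149642598, q_8 = 16·12764780136 + 277119221 = 204513601397 → 7166149642598/204513601397
APPEND 29: p_9 = 29·7166149642598 + 447277462157 = 208265617097499, q_9 = 29·204513601397 + 12764780136 = 5943659220649 → 208265617097499/5943659220649
APPEND 49: p_10 = 49·208265617097499 + 7166149642598 = 10212181387420049, q_10 = 49·5943659220649 + 204513601397 = 291443815413198 → 10212181387420049/291443815413198

876/25
41207/1176
1031051/29425
606050201/17295970
447277462157/12764780136
208265617097499/5943659220649
10212181387420049/291443815413198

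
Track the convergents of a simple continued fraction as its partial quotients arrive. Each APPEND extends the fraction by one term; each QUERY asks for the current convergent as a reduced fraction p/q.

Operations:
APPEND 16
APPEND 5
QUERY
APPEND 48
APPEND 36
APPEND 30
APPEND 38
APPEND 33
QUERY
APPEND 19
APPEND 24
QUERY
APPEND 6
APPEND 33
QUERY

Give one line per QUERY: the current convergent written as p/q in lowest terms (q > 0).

APPEND 16: p_0 = 16·1 + 0 = 16, q_0 = 16·0 + 1 = 1 → 16/1
APPEND 5: p_1 = 5·16 + 1 = 81, q_1 = 5·1 + 0 = 5 → 81/5
APPEND 48: p_2 = 48·81 + 16 = 3904, q_2 = 48·5 + 1 = 241 → 3904/241
APPEND 36: p_3 = 36·3904 + 81 = 140625, q_3 = 36·241 + 5 = 8681 → 140625/8681
APPEND 30: p_4 = 30·140625 + 3904 = 4222654, q_4 = 30·8681 + 241 = 260671 → 4222654/260671
APPEND 38: p_5 = 38·4222654 + 140625 = 160601477, q_5 = 38·260671 + 8681 = 9914179 → 160601477/9914179
APPEND 33: p_6 = 33·160601477 + 4222654 = 5304071395, q_6 = 33·9914179 + 260671 = 327428578 → 5304071395/327428578
APPEND 19: p_7 = 19·5304071395 + 160601477 = 100937957982, q_7 = 19·327428578 + 9914179 = 6231057161 → 100937957982/6231057161
APPEND 24: p_8 = 24·100937957982 + 5304071395 = 2427815062963, q_8 = 24·6231057161 + 327428578 = 149872800442 → 2427815062963/149872800442
APPEND 6: p_9 = 6·2427815062963 + 100937957982 = 14667828335760, q_9 = 6·149872800442 + 6231057161 = 905467859813 → 14667828335760/905467859813
APPEND 33: p_10 = 33·14667828335760 + 2427815062963 = 486466150143043, q_10 = 33·905467859813 + 149872800442 = 30030312174271 → 486466150143043/30030312174271

81/5
5304071395/327428578
2427815062963/149872800442
486466150143043/30030312174271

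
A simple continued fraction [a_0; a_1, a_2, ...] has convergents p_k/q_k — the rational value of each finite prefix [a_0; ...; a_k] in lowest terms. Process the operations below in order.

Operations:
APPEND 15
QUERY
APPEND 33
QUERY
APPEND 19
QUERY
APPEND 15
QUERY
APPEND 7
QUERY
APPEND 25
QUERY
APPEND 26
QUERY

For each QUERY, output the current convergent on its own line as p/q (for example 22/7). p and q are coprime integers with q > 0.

15/1
496/33
9439/628
142081/9453
1004006/66799
25242231/1679428
657302012/43731927

APPEND 15: p_0 = 15·1 + 0 = 15, q_0 = 15·0 + 1 = 1 → 15/1
APPEND 33: p_1 = 33·15 + 1 = 496, q_1 = 33·1 + 0 = 33 → 496/33
APPEND 19: p_2 = 19·496 + 15 = 9439, q_2 = 19·33 + 1 = 628 → 9439/628
APPEND 15: p_3 = 15·9439 + 496 = 142081, q_3 = 15·628 + 33 = 9453 → 142081/9453
APPEND 7: p_4 = 7·142081 + 9439 = 1004006, q_4 = 7·9453 + 628 = 66799 → 1004006/66799
APPEND 25: p_5 = 25·1004006 + 142081 = 25242231, q_5 = 25·66799 + 9453 = 1679428 → 25242231/1679428
APPEND 26: p_6 = 26·25242231 + 1004006 = 657302012, q_6 = 26·1679428 + 66799 = 43731927 → 657302012/43731927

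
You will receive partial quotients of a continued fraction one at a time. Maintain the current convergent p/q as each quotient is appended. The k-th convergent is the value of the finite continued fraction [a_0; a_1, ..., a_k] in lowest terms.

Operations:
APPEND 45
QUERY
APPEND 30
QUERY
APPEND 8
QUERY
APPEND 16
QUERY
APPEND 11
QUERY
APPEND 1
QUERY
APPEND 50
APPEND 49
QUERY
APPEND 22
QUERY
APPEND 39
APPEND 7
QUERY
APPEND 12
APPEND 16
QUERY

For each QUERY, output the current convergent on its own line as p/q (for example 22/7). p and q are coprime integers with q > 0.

45/1
1351/30
10853/241
174999/3886
1935842/42987
2110841/46873
5268527549/116992086
116015083970/2576212529
31825012700623/706701177548
6214705160058303/138002755758236

APPEND 45: p_0 = 45·1 + 0 = 45, q_0 = 45·0 + 1 = 1 → 45/1
APPEND 30: p_1 = 30·45 + 1 = 1351, q_1 = 30·1 + 0 = 30 → 1351/30
APPEND 8: p_2 = 8·1351 + 45 = 10853, q_2 = 8·30 + 1 = 241 → 10853/241
APPEND 16: p_3 = 16·10853 + 1351 = 174999, q_3 = 16·241 + 30 = 3886 → 174999/3886
APPEND 11: p_4 = 11·174999 + 10853 = 1935842, q_4 = 11·3886 + 241 = 42987 → 1935842/42987
APPEND 1: p_5 = 1·1935842 + 174999 = 2110841, q_5 = 1·42987 + 3886 = 46873 → 2110841/46873
APPEND 50: p_6 = 50·2110841 + 1935842 = 107477892, q_6 = 50·46873 + 42987 = 2386637 → 107477892/2386637
APPEND 49: p_7 = 49·107477892 + 2110841 = 5268527549, q_7 = 49·2386637 + 46873 = 116992086 → 5268527549/116992086
APPEND 22: p_8 = 22·5268527549 + 107477892 = 116015083970, q_8 = 22·116992086 + 2386637 = 2576212529 → 116015083970/2576212529
APPEND 39: p_9 = 39·116015083970 + 5268527549 = 4529856802379, q_9 = 39·2576212529 + 116992086 = 100589280717 → 4529856802379/100589280717
APPEND 7: p_10 = 7·4529856802379 + 116015083970 = 31825012700623, q_10 = 7·100589280717 + 2576212529 = 706701177548 → 31825012700623/706701177548
APPEND 12: p_11 = 12·31825012700623 + 4529856802379 = 386430009209855, q_11 = 12·706701177548 + 100589280717 = 8581003411293 → 386430009209855/8581003411293
APPEND 16: p_12 = 16·386430009209855 + 31825012700623 = 6214705160058303, q_12 = 16·8581003411293 + 706701177548 = 138002755758236 → 6214705160058303/138002755758236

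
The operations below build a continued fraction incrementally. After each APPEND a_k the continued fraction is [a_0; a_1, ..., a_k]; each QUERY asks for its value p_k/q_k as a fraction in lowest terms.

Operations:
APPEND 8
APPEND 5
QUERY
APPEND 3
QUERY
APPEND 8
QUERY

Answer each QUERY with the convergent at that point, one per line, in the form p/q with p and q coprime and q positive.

41/5
131/16
1089/133

APPEND 8: p_0 = 8·1 + 0 = 8, q_0 = 8·0 + 1 = 1 → 8/1
APPEND 5: p_1 = 5·8 + 1 = 41, q_1 = 5·1 + 0 = 5 → 41/5
APPEND 3: p_2 = 3·41 + 8 = 131, q_2 = 3·5 + 1 = 16 → 131/16
APPEND 8: p_3 = 8·131 + 41 = 1089, q_3 = 8·16 + 5 = 133 → 1089/133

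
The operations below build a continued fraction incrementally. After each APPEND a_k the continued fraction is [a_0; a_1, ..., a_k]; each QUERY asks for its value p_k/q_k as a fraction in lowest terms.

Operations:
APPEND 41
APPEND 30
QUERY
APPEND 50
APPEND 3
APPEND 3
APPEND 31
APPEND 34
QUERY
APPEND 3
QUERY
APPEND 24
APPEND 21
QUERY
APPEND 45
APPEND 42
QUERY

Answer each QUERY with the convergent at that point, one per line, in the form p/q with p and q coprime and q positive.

APPEND 41: p_0 = 41·1 + 0 = 41, q_0 = 41·0 + 1 = 1 → 41/1
APPEND 30: p_1 = 30·41 + 1 = 1231, q_1 = 30·1 + 0 = 30 → 1231/30
APPEND 50: p_2 = 50·1231 + 41 = 61591, q_2 = 50·30 + 1 = 1501 → 61591/1501
APPEND 3: p_3 = 3·61591 + 1231 = 186004, q_3 = 3·1501 + 30 = 4533 → 186004/4533
APPEND 3: p_4 = 3·186004 + 61591 = 619603, q_4 = 3·4533 + 1501 = 15100 → 619603/15100
APPEND 31: p_5 = 31·619603 + 186004 = 19393697, q_5 = 31·15100 + 4533 = 472633 → 19393697/472633
APPEND 34: p_6 = 34·19393697 + 619603 = 660005301, q_6 = 34·472633 + 15100 = 16084622 → 660005301/16084622
APPEND 3: p_7 = 3·660005301 + 19393697 = 1999409600, q_7 = 3·16084622 + 472633 = 48726499 → 1999409600/48726499
APPEND 24: p_8 = 24·1999409600 + 660005301 = 48645835701, q_8 = 24·48726499 + 16084622 = 1185520598 → 48645835701/1185520598
APPEND 21: p_9 = 21·48645835701 + 1999409600 = 1023561959321, q_9 = 21·1185520598 + 48726499 = 24944659057 → 1023561959321/24944659057
APPEND 45: p_10 = 45·1023561959321 + 48645835701 = 46108934005146, q_10 = 45·24944659057 + 1185520598 = 1123695178163 → 46108934005146/1123695178163
APPEND 42: p_11 = 42·46108934005146 + 1023561959321 = 1937598790175453, q_11 = 42·1123695178163 + 24944659057 = 47220142141903 → 1937598790175453/47220142141903

1231/30
660005301/16084622
1999409600/48726499
1023561959321/24944659057
1937598790175453/47220142141903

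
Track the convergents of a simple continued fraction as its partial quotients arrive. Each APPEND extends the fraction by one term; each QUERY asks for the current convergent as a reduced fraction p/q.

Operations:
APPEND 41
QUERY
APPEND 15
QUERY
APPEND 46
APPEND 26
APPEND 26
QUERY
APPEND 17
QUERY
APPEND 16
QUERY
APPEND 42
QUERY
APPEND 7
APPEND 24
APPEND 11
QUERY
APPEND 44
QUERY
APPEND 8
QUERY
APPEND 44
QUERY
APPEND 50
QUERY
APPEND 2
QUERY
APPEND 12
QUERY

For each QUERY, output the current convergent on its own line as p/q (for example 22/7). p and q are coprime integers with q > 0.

41/1
616/15
19227245/468197
327601583/7977330
5260852573/128105477
221283409649/5388407364
414308968336879/10088716092629
18267117763515109/444817223451640
146551251076457751/3568626503705749
6466522165127656153/157464383386504596
323472659507459265401/7876787795828935549
653411841180046186955/15911039975044375694
8164414753668013508861/198809267496361443877

APPEND 41: p_0 = 41·1 + 0 = 41, q_0 = 41·0 + 1 = 1 → 41/1
APPEND 15: p_1 = 15·41 + 1 = 616, q_1 = 15·1 + 0 = 15 → 616/15
APPEND 46: p_2 = 46·616 + 41 = 28377, q_2 = 46·15 + 1 = 691 → 28377/691
APPEND 26: p_3 = 26·28377 + 616 = 738418, q_3 = 26·691 + 15 = 17981 → 738418/17981
APPEND 26: p_4 = 26·738418 + 28377 = 19227245, q_4 = 26·17981 + 691 = 468197 → 19227245/468197
APPEND 17: p_5 = 17·19227245 + 738418 = 327601583, q_5 = 17·468197 + 17981 = 7977330 → 327601583/7977330
APPEND 16: p_6 = 16·327601583 + 19227245 = 5260852573, q_6 = 16·7977330 + 468197 = 128105477 → 5260852573/128105477
APPEND 42: p_7 = 42·5260852573 + 327601583 = 221283409649, q_7 = 42·128105477 + 7977330 = 5388407364 → 221283409649/5388407364
APPEND 7: p_8 = 7·221283409649 + 5260852573 = 1554244720116, q_8 = 7·5388407364 + 128105477 = 37846957025 → 1554244720116/37846957025
APPEND 24: p_9 = 24·1554244720116 + 221283409649 = 37523156692433, q_9 = 24·37846957025 + 5388407364 = 913715375964 → 37523156692433/913715375964
APPEND 11: p_10 = 11·37523156692433 + 1554244720116 = 414308968336879, q_10 = 11·913715375964 + 37846957025 = 10088716092629 → 414308968336879/10088716092629
APPEND 44: p_11 = 44·414308968336879 + 37523156692433 = 18267117763515109, q_11 = 44·10088716092629 + 913715375964 = 444817223451640 → 18267117763515109/444817223451640
APPEND 8: p_12 = 8·18267117763515109 + 414308968336879 = 146551251076457751, q_12 = 8·444817223451640 + 10088716092629 = 3568626503705749 → 146551251076457751/3568626503705749
APPEND 44: p_13 = 44·146551251076457751 + 18267117763515109 = 6466522165127656153, q_13 = 44·3568626503705749 + 444817223451640 = 157464383386504596 → 6466522165127656153/157464383386504596
APPEND 50: p_14 = 50·6466522165127656153 + 146551251076457751 = 323472659507459265401, q_14 = 50·157464383386504596 + 3568626503705749 = 7876787795828935549 → 323472659507459265401/7876787795828935549
APPEND 2: p_15 = 2·323472659507459265401 + 6466522165127656153 = 653411841180046186955, q_15 = 2·7876787795828935549 + 157464383386504596 = 15911039975044375694 → 653411841180046186955/15911039975044375694
APPEND 12: p_16 = 12·653411841180046186955 + 323472659507459265401 = 8164414753668013508861, q_16 = 12·15911039975044375694 + 7876787795828935549 = 198809267496361443877 → 8164414753668013508861/198809267496361443877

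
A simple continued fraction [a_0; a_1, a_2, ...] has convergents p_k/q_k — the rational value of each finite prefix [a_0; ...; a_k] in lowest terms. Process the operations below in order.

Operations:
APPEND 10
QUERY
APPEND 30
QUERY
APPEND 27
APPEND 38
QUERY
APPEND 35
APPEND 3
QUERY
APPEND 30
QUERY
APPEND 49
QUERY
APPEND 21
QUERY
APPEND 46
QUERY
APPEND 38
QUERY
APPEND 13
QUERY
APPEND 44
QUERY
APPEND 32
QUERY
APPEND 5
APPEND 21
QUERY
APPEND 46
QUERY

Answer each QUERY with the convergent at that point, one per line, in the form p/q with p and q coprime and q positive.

APPEND 10: p_0 = 10·1 + 0 = 10, q_0 = 10·0 + 1 = 1 → 10/1
APPEND 30: p_1 = 30·10 + 1 = 301, q_1 = 30·1 + 0 = 30 → 301/30
APPEND 27: p_2 = 27·301 + 10 = 8137, q_2 = 27·30 + 1 = 811 → 8137/811
APPEND 38: p_3 = 38·8137 + 301 = 309507, q_3 = 38·811 + 30 = 30848 → 309507/30848
APPEND 35: p_4 = 35·309507 + 8137 = 10840882, q_4 = 35·30848 + 811 = 1080491 → 10840882/1080491
APPEND 3: p_5 = 3·10840882 + 309507 = 32832153, q_5 = 3·1080491 + 30848 = 3272321 → 32832153/3272321
APPEND 30: p_6 = 30·32832153 + 10840882 = 995805472, q_6 = 30·3272321 + 1080491 = 99250121 → 995805472/99250121
APPEND 49: p_7 = 49·995805472 + 32832153 = 48827300281, q_7 = 49·99250121 + 3272321 = 4866528250 → 48827300281/4866528250
APPEND 21: p_8 = 21·48827300281 + 995805472 = 1026369111373, q_8 = 21·4866528250 + 99250121 = 102296343371 → 1026369111373/102296343371
APPEND 46: p_9 = 46·1026369111373 + 48827300281 = 47261806423439, q_9 = 46·102296343371 + 4866528250 = 4710498323316 → 47261806423439/4710498323316
APPEND 38: p_10 = 38·47261806423439 + 1026369111373 = 1796975013202055, q_10 = 38·4710498323316 + 102296343371 = 179101232629379 → 1796975013202055/179101232629379
APPEND 13: p_11 = 13·1796975013202055 + 47261806423439 = 23407936978050154, q_11 = 13·179101232629379 + 4710498323316 = 2333026522505243 → 23407936978050154/2333026522505243
APPEND 44: p_12 = 44·23407936978050154 + 1796975013202055 = 1031746202047408831, q_12 = 44·2333026522505243 + 179101232629379 = 102832268222860071 → 1031746202047408831/102832268222860071
APPEND 32: p_13 = 32·1031746202047408831 + 23407936978050154 = 33039286402495132746, q_13 = 32·102832268222860071 + 2333026522505243 = 3292965609654027515 → 33039286402495132746/3292965609654027515
APPEND 5: p_14 = 5·33039286402495132746 + 1031746202047408831 = 166228178214523072561, q_14 = 5·3292965609654027515 + 102832268222860071 = 16567660316492997646 → 166228178214523072561/16567660316492997646
APPEND 21: p_15 = 21·166228178214523072561 + 33039286402495132746 = 3523831028907479656527, q_15 = 21·16567660316492997646 + 3292965609654027515 = 351213832256006978081 → 3523831028907479656527/351213832256006978081
APPEND 46: p_16 = 46·3523831028907479656527 + 166228178214523072561 = 162262455507958587272803, q_16 = 46·351213832256006978081 + 16567660316492997646 = 16172403944092813989372 → 162262455507958587272803/16172403944092813989372

10/1
301/30
309507/30848
32832153/3272321
995805472/99250121
48827300281/4866528250
1026369111373/102296343371
47261806423439/4710498323316
1796975013202055/179101232629379
23407936978050154/2333026522505243
1031746202047408831/102832268222860071
33039286402495132746/3292965609654027515
3523831028907479656527/351213832256006978081
162262455507958587272803/16172403944092813989372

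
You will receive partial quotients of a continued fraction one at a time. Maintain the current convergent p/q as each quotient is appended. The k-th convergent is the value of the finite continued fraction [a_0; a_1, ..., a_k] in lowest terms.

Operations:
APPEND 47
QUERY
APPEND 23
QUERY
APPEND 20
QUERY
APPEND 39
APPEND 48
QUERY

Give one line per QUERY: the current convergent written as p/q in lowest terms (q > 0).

47/1
1082/23
21687/461
40671687/864557

APPEND 47: p_0 = 47·1 + 0 = 47, q_0 = 47·0 + 1 = 1 → 47/1
APPEND 23: p_1 = 23·47 + 1 = 1082, q_1 = 23·1 + 0 = 23 → 1082/23
APPEND 20: p_2 = 20·1082 + 47 = 21687, q_2 = 20·23 + 1 = 461 → 21687/461
APPEND 39: p_3 = 39·21687 + 1082 = 846875, q_3 = 39·461 + 23 = 18002 → 846875/18002
APPEND 48: p_4 = 48·846875 + 21687 = 40671687, q_4 = 48·18002 + 461 = 864557 → 40671687/864557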